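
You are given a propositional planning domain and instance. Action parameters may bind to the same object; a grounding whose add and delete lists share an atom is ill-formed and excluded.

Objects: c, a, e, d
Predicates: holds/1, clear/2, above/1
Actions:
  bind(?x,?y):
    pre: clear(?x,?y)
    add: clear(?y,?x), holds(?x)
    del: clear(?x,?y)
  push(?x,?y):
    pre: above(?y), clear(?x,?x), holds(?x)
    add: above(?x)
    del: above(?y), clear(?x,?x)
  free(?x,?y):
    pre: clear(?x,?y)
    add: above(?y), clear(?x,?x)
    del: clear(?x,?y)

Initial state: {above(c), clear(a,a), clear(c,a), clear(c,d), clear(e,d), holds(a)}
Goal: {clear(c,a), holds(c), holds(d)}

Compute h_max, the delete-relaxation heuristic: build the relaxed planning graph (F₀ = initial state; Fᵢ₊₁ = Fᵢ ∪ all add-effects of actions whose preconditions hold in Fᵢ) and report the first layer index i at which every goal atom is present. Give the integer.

2

F0 = init (6 atoms)
F1 = F0 ∪ {above(a), above(d), clear(a,c), clear(c,c), clear(d,c), clear(d,e), clear(e,e), holds(c), holds(e)}  (15 atoms)
F2 = F1 ∪ {above(e), clear(d,d), holds(d)}  (18 atoms)
goal ⊆ F2  ⇒  h_max = 2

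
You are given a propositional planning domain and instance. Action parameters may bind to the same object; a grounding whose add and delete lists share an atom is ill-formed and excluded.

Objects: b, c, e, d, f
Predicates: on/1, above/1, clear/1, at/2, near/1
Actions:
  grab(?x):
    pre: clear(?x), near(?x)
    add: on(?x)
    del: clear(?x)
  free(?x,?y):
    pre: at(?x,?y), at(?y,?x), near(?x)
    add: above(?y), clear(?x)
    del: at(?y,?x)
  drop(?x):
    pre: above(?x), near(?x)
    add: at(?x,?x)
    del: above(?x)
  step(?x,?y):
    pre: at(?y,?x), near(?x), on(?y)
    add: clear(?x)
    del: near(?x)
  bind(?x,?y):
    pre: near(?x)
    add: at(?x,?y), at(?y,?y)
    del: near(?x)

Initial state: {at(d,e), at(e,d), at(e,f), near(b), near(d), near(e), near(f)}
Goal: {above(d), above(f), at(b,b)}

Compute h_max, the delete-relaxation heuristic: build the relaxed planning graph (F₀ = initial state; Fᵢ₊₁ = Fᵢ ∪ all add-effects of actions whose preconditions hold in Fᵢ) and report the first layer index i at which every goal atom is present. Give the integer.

F0 = init (7 atoms)
F1 = F0 ∪ {above(d), above(e), at(b,b), at(b,c), at(b,d), at(b,e), at(b,f), at(c,c), at(d,b), at(d,c), at(d,d), at(d,f), at(e,b), at(e,c), at(e,e), at(f,b), at(f,c), at(f,d), at(f,e), at(f,f), clear(d), clear(e)}  (29 atoms)
F2 = F1 ∪ {above(b), above(f), clear(b), clear(f), on(d), on(e)}  (35 atoms)
goal ⊆ F2  ⇒  h_max = 2

2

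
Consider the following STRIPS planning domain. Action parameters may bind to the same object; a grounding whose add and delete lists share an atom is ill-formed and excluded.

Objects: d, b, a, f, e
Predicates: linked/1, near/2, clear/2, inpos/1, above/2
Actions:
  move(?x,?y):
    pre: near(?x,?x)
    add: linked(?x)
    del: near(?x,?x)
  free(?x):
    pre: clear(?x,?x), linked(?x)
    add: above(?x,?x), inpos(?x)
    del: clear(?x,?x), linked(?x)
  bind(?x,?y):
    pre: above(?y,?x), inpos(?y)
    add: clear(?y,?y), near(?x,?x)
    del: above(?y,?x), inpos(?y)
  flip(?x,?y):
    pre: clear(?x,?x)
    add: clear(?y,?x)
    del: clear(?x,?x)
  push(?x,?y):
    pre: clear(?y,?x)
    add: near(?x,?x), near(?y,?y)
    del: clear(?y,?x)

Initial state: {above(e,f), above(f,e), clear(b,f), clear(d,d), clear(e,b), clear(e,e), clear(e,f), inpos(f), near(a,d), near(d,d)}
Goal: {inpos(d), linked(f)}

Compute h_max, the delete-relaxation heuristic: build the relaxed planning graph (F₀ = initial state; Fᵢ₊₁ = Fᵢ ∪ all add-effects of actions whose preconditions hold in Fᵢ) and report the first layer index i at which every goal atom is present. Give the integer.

2

F0 = init (10 atoms)
F1 = F0 ∪ {clear(a,d), clear(a,e), clear(b,d), clear(b,e), clear(d,e), clear(e,d), clear(f,d), clear(f,e), clear(f,f), linked(d), near(b,b), near(e,e), near(f,f)}  (23 atoms)
F2 = F1 ∪ {above(d,d), clear(a,f), clear(d,f), inpos(d), linked(b), linked(e), linked(f), near(a,a)}  (31 atoms)
goal ⊆ F2  ⇒  h_max = 2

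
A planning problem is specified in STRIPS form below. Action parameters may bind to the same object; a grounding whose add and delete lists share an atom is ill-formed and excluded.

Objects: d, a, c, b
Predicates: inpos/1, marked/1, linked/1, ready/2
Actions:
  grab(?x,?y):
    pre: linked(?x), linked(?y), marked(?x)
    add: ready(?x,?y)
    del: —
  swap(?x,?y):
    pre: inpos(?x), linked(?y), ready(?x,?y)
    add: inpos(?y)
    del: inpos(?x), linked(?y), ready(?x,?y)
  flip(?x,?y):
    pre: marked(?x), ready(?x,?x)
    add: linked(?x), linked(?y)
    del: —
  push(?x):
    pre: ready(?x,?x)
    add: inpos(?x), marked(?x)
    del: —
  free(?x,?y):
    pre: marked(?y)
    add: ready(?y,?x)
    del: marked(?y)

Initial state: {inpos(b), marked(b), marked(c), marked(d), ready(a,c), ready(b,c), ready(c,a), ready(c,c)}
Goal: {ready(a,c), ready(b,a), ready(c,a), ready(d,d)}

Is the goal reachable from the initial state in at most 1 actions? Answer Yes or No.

No

1. free(d,d)  →  {inpos(b), marked(b), marked(c), ready(a,c), ready(b,c), ready(c,a), ready(c,c), ready(d,d)}
2. free(a,b)  →  {inpos(b), marked(c), ready(a,c), ready(b,a), ready(b,c), ready(c,a), ready(c,c), ready(d,d)}
optimal plan length = 2; 2 > 1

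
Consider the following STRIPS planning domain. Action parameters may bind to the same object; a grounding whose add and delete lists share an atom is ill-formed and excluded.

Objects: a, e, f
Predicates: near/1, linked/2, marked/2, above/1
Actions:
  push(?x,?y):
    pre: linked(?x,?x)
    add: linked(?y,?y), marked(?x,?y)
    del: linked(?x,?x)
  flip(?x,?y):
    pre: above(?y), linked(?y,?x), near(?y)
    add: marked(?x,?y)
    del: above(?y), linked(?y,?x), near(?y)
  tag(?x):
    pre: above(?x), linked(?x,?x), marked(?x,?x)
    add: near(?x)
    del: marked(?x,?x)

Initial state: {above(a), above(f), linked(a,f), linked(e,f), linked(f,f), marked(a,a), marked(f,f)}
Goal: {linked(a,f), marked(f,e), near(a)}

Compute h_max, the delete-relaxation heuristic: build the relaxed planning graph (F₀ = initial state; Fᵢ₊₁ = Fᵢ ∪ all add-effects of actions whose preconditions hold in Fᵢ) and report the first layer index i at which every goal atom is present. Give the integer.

2

F0 = init (7 atoms)
F1 = F0 ∪ {linked(a,a), linked(e,e), marked(f,a), marked(f,e), near(f)}  (12 atoms)
F2 = F1 ∪ {marked(a,e), marked(a,f), marked(e,a), marked(e,f), near(a)}  (17 atoms)
goal ⊆ F2  ⇒  h_max = 2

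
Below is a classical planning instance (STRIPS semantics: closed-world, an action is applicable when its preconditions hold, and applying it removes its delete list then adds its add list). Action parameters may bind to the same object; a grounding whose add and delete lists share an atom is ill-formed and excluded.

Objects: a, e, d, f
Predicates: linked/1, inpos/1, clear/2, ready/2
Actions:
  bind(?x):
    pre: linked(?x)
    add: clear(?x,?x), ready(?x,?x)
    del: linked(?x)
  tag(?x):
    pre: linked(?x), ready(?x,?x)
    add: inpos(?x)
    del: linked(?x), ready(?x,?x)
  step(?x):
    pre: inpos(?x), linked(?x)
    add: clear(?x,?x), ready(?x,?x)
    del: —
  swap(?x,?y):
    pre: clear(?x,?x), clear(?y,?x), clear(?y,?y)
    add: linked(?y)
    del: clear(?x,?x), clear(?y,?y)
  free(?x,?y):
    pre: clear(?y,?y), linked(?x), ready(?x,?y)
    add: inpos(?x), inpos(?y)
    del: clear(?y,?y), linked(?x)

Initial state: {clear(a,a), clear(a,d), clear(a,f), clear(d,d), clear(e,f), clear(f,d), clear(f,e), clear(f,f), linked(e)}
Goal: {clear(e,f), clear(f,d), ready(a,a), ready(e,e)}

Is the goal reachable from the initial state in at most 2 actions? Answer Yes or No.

No

1. bind(e)  →  {clear(a,a), clear(a,d), clear(a,f), clear(d,d), clear(e,e), clear(e,f), clear(f,d), clear(f,e), clear(f,f), ready(e,e)}
2. swap(a,a)  →  {clear(a,d), clear(a,f), clear(d,d), clear(e,e), clear(e,f), clear(f,d), clear(f,e), clear(f,f), linked(a), ready(e,e)}
3. bind(a)  →  {clear(a,a), clear(a,d), clear(a,f), clear(d,d), clear(e,e), clear(e,f), clear(f,d), clear(f,e), clear(f,f), ready(a,a), ready(e,e)}
optimal plan length = 3; 3 > 2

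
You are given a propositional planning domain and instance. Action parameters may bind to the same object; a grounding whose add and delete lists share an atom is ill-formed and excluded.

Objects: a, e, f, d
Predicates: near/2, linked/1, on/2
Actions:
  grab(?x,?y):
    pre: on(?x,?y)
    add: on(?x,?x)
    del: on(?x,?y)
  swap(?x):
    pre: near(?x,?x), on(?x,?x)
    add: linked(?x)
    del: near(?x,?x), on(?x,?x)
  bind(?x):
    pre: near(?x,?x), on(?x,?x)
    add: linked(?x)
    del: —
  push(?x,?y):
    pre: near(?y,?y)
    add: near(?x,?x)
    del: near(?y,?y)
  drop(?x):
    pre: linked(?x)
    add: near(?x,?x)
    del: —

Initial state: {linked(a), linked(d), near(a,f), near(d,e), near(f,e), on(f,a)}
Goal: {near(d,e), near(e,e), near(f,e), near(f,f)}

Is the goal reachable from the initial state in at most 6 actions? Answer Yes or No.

Yes

1. drop(a)  →  {linked(a), linked(d), near(a,a), near(a,f), near(d,e), near(f,e), on(f,a)}
2. push(e,a)  →  {linked(a), linked(d), near(a,f), near(d,e), near(e,e), near(f,e), on(f,a)}
3. drop(a)  →  {linked(a), linked(d), near(a,a), near(a,f), near(d,e), near(e,e), near(f,e), on(f,a)}
4. push(f,a)  →  {linked(a), linked(d), near(a,f), near(d,e), near(e,e), near(f,e), near(f,f), on(f,a)}
optimal plan length = 4; 4 ≤ 6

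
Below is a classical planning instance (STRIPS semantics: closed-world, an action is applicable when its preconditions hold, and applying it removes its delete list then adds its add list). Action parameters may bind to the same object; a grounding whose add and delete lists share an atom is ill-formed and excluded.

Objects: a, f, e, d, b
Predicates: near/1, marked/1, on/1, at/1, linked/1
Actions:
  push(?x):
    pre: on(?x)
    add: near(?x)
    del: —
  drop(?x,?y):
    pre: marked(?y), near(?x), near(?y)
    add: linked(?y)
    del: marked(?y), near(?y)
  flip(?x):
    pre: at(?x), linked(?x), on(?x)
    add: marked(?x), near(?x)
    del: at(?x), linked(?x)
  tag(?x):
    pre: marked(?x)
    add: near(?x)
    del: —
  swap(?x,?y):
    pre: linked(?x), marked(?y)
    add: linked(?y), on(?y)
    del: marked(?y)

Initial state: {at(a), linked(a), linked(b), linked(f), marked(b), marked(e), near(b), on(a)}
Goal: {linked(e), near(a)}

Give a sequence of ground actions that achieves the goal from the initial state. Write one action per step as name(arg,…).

push(a); swap(a,e)

1. push(a)  →  {at(a), linked(a), linked(b), linked(f), marked(b), marked(e), near(a), near(b), on(a)}
2. swap(a,e)  →  {at(a), linked(a), linked(b), linked(e), linked(f), marked(b), near(a), near(b), on(a), on(e)}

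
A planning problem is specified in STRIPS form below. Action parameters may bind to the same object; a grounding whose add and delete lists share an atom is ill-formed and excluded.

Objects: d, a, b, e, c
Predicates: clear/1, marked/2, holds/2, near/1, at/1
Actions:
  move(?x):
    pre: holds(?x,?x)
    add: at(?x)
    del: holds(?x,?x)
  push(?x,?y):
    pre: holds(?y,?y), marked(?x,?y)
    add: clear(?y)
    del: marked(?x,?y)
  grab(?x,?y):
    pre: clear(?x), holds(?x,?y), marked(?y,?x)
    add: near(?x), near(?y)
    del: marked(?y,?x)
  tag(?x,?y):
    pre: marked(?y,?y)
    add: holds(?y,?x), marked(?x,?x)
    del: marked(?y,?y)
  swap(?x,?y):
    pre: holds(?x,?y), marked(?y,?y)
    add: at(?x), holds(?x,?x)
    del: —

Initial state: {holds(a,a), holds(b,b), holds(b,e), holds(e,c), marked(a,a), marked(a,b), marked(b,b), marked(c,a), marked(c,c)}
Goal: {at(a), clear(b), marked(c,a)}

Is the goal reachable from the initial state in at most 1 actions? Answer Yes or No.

No

1. move(a)  →  {at(a), holds(b,b), holds(b,e), holds(e,c), marked(a,a), marked(a,b), marked(b,b), marked(c,a), marked(c,c)}
2. push(a,b)  →  {at(a), clear(b), holds(b,b), holds(b,e), holds(e,c), marked(a,a), marked(b,b), marked(c,a), marked(c,c)}
optimal plan length = 2; 2 > 1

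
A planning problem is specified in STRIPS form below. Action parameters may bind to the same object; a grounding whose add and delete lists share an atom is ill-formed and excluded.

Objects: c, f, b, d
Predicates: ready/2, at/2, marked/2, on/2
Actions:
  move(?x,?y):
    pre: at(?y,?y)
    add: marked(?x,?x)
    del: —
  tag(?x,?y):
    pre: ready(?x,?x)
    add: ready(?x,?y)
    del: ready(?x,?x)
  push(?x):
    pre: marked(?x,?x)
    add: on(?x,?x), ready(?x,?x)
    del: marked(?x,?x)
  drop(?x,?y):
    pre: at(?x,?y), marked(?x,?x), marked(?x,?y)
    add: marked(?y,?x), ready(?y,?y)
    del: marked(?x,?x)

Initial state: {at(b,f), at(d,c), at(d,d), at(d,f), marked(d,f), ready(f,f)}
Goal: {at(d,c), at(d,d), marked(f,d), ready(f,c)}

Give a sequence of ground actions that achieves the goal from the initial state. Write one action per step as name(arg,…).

1. move(d,d)  →  {at(b,f), at(d,c), at(d,d), at(d,f), marked(d,d), marked(d,f), ready(f,f)}
2. tag(f,c)  →  {at(b,f), at(d,c), at(d,d), at(d,f), marked(d,d), marked(d,f), ready(f,c)}
3. drop(d,f)  →  {at(b,f), at(d,c), at(d,d), at(d,f), marked(d,f), marked(f,d), ready(f,c), ready(f,f)}

move(d,d); tag(f,c); drop(d,f)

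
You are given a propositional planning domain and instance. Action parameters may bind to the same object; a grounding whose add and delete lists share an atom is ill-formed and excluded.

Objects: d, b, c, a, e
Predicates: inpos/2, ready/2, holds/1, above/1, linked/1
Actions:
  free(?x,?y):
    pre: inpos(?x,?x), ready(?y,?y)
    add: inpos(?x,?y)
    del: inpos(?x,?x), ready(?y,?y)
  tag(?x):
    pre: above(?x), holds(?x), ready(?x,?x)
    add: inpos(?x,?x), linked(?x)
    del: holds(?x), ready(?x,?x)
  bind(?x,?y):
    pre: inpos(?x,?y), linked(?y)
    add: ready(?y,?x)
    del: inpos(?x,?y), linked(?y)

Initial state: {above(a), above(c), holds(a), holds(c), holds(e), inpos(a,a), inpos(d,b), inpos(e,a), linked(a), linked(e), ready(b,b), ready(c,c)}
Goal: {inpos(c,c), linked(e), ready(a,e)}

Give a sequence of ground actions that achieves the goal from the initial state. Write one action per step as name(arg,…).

tag(c); bind(e,a)

1. tag(c)  →  {above(a), above(c), holds(a), holds(e), inpos(a,a), inpos(c,c), inpos(d,b), inpos(e,a), linked(a), linked(c), linked(e), ready(b,b)}
2. bind(e,a)  →  {above(a), above(c), holds(a), holds(e), inpos(a,a), inpos(c,c), inpos(d,b), linked(c), linked(e), ready(a,e), ready(b,b)}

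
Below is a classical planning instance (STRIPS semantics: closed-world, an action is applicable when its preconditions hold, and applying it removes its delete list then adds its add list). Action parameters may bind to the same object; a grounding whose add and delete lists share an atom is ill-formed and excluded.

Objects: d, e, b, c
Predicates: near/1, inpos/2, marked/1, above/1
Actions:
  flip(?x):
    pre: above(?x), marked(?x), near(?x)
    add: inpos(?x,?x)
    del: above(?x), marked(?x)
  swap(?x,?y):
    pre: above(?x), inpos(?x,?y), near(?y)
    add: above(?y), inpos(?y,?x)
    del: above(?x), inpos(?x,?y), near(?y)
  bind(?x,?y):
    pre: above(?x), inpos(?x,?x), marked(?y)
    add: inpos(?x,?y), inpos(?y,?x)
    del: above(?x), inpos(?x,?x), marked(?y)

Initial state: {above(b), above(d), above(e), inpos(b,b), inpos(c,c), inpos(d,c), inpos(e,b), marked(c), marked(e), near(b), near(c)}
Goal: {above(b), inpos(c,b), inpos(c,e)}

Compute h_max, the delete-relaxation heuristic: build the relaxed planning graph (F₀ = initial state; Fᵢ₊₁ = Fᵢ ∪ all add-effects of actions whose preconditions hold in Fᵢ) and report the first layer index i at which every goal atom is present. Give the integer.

2

F0 = init (11 atoms)
F1 = F0 ∪ {above(c), inpos(b,c), inpos(b,e), inpos(c,b), inpos(c,d)}  (16 atoms)
F2 = F1 ∪ {inpos(c,e), inpos(e,c)}  (18 atoms)
goal ⊆ F2  ⇒  h_max = 2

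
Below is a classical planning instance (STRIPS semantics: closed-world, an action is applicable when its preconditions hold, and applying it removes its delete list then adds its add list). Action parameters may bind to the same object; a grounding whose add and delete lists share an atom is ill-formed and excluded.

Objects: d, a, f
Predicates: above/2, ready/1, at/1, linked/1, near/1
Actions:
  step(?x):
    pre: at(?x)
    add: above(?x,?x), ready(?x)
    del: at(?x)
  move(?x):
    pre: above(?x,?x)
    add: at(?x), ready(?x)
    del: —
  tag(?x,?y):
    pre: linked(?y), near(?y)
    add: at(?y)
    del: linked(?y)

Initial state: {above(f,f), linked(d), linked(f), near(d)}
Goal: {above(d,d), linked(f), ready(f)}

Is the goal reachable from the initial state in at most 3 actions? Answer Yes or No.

Yes

1. move(f)  →  {above(f,f), at(f), linked(d), linked(f), near(d), ready(f)}
2. tag(d,d)  →  {above(f,f), at(d), at(f), linked(f), near(d), ready(f)}
3. step(d)  →  {above(d,d), above(f,f), at(f), linked(f), near(d), ready(d), ready(f)}
optimal plan length = 3; 3 ≤ 3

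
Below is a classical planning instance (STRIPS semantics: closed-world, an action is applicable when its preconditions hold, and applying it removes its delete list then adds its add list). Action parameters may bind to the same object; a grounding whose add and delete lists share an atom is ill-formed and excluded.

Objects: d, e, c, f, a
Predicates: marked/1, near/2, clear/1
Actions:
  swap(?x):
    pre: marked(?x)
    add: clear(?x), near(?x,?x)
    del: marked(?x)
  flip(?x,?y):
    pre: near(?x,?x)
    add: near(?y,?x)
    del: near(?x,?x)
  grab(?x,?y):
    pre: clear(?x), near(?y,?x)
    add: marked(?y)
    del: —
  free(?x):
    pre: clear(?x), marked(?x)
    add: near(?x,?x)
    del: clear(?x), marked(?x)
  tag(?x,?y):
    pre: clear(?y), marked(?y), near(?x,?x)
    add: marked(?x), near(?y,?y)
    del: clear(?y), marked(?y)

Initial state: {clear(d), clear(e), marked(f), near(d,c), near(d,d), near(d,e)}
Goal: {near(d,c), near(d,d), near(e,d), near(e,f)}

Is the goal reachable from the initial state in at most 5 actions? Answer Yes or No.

1. swap(f)  →  {clear(d), clear(e), clear(f), near(d,c), near(d,d), near(d,e), near(f,f)}
2. flip(d,e)  →  {clear(d), clear(e), clear(f), near(d,c), near(d,e), near(e,d), near(f,f)}
3. flip(f,e)  →  {clear(d), clear(e), clear(f), near(d,c), near(d,e), near(e,d), near(e,f)}
4. grab(e,d)  →  {clear(d), clear(e), clear(f), marked(d), near(d,c), near(d,e), near(e,d), near(e,f)}
5. swap(d)  →  {clear(d), clear(e), clear(f), near(d,c), near(d,d), near(d,e), near(e,d), near(e,f)}
optimal plan length = 5; 5 ≤ 5

Yes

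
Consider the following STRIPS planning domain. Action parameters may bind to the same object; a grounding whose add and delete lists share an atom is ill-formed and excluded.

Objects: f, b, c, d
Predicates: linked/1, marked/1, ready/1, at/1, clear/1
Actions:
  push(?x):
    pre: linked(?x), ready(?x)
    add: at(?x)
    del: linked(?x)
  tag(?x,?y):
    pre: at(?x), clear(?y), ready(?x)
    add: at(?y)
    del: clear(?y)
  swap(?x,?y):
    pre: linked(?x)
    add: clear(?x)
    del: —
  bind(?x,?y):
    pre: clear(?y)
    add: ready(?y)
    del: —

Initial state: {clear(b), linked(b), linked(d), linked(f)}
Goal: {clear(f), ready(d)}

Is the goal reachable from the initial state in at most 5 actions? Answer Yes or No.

1. swap(f,f)  →  {clear(b), clear(f), linked(b), linked(d), linked(f)}
2. swap(d,f)  →  {clear(b), clear(d), clear(f), linked(b), linked(d), linked(f)}
3. bind(f,d)  →  {clear(b), clear(d), clear(f), linked(b), linked(d), linked(f), ready(d)}
optimal plan length = 3; 3 ≤ 5

Yes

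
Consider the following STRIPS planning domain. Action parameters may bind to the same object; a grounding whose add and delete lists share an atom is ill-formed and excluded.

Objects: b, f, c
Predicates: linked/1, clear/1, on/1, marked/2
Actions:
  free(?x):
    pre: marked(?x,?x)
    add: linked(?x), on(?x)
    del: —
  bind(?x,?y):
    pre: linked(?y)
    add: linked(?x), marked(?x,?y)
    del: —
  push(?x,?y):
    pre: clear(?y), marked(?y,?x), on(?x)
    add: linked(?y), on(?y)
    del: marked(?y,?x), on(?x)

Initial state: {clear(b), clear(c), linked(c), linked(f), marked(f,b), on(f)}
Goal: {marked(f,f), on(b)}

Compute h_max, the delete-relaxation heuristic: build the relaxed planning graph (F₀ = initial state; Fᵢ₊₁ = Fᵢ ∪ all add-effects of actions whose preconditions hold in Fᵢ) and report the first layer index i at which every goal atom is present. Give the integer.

F0 = init (6 atoms)
F1 = F0 ∪ {linked(b), marked(b,c), marked(b,f), marked(c,c), marked(c,f), marked(f,c), marked(f,f)}  (13 atoms)
F2 = F1 ∪ {marked(b,b), marked(c,b), on(b), on(c)}  (17 atoms)
goal ⊆ F2  ⇒  h_max = 2

2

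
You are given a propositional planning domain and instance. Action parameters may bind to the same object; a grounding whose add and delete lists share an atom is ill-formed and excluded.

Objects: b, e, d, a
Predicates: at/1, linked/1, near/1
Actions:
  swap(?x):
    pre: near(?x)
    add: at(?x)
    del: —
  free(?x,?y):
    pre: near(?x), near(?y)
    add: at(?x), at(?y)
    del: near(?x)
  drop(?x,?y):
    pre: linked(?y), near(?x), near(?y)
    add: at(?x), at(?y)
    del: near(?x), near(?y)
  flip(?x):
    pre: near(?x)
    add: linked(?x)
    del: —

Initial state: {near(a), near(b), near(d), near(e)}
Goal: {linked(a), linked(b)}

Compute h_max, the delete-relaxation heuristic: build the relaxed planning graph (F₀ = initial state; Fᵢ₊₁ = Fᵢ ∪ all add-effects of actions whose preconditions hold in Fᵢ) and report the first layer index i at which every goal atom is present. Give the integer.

F0 = init (4 atoms)
F1 = F0 ∪ {at(a), at(b), at(d), at(e), linked(a), linked(b), linked(d), linked(e)}  (12 atoms)
goal ⊆ F1  ⇒  h_max = 1

1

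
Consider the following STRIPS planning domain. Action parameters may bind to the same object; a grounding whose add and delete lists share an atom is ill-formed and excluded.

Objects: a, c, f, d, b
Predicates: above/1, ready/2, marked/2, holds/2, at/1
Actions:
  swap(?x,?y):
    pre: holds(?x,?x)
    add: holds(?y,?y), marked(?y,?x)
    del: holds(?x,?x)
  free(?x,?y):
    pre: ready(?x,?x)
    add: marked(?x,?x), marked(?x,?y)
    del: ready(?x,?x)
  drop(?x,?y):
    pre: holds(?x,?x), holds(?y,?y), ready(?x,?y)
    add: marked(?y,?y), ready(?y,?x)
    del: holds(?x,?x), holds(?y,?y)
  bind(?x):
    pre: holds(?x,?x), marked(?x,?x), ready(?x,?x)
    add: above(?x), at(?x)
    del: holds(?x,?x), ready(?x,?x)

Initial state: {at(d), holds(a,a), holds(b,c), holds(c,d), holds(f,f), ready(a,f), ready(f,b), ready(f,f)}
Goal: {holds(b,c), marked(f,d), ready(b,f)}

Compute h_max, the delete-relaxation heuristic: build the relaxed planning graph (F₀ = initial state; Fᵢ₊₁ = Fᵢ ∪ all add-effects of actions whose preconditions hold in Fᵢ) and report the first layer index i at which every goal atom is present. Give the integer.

F0 = init (8 atoms)
F1 = F0 ∪ {holds(b,b), holds(c,c), holds(d,d), marked(a,f), marked(b,a), marked(b,f), marked(c,a), marked(c,f), marked(d,a), marked(d,f), marked(f,a), marked(f,b), marked(f,c), marked(f,d), marked(f,f), ready(f,a)}  (24 atoms)
F2 = F1 ∪ {above(f), at(f), marked(a,a), marked(a,b), marked(a,c), marked(a,d), marked(b,b), marked(b,c), marked(b,d), marked(c,b), marked(c,d), marked(d,b), marked(d,c), ready(b,f)}  (38 atoms)
goal ⊆ F2  ⇒  h_max = 2

2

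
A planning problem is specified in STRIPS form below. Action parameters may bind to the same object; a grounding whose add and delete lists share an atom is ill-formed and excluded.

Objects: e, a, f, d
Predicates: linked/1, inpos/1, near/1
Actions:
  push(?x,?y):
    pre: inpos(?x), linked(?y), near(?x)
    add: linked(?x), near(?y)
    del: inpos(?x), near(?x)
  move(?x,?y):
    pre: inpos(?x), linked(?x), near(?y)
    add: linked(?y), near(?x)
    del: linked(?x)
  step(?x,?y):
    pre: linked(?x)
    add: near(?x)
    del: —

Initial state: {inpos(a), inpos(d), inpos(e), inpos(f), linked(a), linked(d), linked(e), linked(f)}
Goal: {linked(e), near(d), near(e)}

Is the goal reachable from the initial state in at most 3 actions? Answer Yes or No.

Yes

1. step(e,e)  →  {inpos(a), inpos(d), inpos(e), inpos(f), linked(a), linked(d), linked(e), linked(f), near(e)}
2. move(d,e)  →  {inpos(a), inpos(d), inpos(e), inpos(f), linked(a), linked(e), linked(f), near(d), near(e)}
optimal plan length = 2; 2 ≤ 3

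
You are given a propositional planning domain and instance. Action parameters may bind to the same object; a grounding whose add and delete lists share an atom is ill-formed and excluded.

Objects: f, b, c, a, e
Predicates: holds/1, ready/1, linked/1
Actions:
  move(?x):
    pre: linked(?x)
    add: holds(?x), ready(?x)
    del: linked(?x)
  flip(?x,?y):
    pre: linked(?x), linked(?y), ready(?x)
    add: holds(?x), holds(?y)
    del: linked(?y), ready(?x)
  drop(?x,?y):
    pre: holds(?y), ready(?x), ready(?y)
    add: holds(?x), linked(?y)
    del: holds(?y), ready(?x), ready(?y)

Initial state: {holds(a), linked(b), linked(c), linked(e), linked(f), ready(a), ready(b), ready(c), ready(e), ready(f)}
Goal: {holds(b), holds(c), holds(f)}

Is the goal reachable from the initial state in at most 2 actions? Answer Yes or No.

1. move(f)  →  {holds(a), holds(f), linked(b), linked(c), linked(e), ready(a), ready(b), ready(c), ready(e), ready(f)}
2. flip(b,c)  →  {holds(a), holds(b), holds(c), holds(f), linked(b), linked(e), ready(a), ready(c), ready(e), ready(f)}
optimal plan length = 2; 2 ≤ 2

Yes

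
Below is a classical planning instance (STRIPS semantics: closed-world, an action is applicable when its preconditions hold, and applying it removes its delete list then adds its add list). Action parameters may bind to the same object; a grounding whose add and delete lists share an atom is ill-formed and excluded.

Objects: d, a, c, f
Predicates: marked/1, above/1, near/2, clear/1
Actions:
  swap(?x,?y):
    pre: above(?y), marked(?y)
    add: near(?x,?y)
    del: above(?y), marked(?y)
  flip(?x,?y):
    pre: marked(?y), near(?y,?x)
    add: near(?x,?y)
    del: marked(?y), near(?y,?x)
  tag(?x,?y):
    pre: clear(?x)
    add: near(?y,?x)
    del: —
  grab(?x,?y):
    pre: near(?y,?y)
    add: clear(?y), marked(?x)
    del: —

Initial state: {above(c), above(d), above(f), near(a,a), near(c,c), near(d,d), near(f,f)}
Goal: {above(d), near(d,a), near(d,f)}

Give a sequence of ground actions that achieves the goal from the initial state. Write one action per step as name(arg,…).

grab(f,a); swap(d,f); tag(a,d)

1. grab(f,a)  →  {above(c), above(d), above(f), clear(a), marked(f), near(a,a), near(c,c), near(d,d), near(f,f)}
2. swap(d,f)  →  {above(c), above(d), clear(a), near(a,a), near(c,c), near(d,d), near(d,f), near(f,f)}
3. tag(a,d)  →  {above(c), above(d), clear(a), near(a,a), near(c,c), near(d,a), near(d,d), near(d,f), near(f,f)}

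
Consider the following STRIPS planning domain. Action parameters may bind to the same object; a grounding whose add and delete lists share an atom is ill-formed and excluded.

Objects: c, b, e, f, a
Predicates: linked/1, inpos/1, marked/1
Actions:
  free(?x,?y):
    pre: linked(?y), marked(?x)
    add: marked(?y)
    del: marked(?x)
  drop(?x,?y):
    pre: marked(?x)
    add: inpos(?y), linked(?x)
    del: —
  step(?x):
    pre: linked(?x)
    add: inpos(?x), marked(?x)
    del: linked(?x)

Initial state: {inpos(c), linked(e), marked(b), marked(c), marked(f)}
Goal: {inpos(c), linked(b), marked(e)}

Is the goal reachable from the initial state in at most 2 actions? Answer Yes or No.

Yes

1. free(c,e)  →  {inpos(c), linked(e), marked(b), marked(e), marked(f)}
2. drop(b,c)  →  {inpos(c), linked(b), linked(e), marked(b), marked(e), marked(f)}
optimal plan length = 2; 2 ≤ 2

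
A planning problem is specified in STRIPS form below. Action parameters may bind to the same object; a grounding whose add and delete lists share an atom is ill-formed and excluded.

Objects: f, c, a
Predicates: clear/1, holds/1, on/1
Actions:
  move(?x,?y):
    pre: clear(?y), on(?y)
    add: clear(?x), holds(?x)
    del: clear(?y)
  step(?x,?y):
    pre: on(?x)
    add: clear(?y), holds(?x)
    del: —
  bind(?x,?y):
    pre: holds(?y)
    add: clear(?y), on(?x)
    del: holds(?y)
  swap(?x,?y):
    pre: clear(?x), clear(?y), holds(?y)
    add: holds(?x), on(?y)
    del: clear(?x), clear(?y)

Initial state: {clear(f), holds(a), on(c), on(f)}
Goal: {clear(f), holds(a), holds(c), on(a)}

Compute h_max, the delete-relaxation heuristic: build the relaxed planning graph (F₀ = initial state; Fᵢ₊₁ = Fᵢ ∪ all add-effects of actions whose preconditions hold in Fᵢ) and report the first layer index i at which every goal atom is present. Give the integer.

F0 = init (4 atoms)
F1 = F0 ∪ {clear(a), clear(c), holds(c), holds(f), on(a)}  (9 atoms)
goal ⊆ F1  ⇒  h_max = 1

1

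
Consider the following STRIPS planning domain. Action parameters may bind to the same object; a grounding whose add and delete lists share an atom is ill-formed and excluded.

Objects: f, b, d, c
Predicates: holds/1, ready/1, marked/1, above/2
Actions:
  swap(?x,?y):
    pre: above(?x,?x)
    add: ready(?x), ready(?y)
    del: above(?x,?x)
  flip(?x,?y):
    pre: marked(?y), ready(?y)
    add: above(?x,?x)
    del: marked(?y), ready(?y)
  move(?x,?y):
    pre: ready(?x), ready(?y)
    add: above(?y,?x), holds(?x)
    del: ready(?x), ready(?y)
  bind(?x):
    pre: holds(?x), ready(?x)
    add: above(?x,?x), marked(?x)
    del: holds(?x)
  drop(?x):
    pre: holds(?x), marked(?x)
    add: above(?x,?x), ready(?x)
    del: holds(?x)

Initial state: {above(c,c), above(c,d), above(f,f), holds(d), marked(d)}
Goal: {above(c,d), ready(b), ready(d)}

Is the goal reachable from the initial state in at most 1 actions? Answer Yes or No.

No

1. swap(f,b)  →  {above(c,c), above(c,d), holds(d), marked(d), ready(b), ready(f)}
2. swap(c,d)  →  {above(c,d), holds(d), marked(d), ready(b), ready(c), ready(d), ready(f)}
optimal plan length = 2; 2 > 1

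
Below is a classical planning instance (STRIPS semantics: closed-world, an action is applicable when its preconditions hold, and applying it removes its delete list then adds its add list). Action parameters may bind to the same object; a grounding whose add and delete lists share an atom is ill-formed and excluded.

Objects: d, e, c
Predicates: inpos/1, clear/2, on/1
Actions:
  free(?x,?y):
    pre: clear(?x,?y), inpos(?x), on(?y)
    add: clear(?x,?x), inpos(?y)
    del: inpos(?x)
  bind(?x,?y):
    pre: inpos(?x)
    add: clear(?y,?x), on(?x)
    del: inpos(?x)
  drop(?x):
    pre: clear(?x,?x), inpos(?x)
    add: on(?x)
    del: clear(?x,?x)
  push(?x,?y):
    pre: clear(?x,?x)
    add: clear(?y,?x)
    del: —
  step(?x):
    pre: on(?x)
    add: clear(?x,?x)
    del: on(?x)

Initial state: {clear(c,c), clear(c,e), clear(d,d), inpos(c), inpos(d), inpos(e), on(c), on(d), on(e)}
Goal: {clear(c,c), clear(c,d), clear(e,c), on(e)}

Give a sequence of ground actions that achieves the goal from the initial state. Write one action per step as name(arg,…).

1. bind(d,c)  →  {clear(c,c), clear(c,d), clear(c,e), clear(d,d), inpos(c), inpos(e), on(c), on(d), on(e)}
2. bind(c,e)  →  {clear(c,c), clear(c,d), clear(c,e), clear(d,d), clear(e,c), inpos(e), on(c), on(d), on(e)}

bind(d,c); bind(c,e)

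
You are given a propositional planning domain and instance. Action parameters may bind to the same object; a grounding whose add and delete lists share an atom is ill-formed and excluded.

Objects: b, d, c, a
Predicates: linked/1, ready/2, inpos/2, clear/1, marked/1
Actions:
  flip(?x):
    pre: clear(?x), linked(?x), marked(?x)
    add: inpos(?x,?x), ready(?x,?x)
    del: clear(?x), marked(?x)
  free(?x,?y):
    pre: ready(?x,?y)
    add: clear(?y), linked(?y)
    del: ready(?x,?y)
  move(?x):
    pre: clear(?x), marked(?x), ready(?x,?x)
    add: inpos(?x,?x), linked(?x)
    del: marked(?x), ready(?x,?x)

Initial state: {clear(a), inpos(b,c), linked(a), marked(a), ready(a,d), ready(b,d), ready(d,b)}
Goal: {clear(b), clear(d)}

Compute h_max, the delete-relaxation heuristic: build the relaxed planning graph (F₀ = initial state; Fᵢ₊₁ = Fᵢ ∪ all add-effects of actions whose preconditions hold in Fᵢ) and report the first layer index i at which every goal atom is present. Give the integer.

F0 = init (7 atoms)
F1 = F0 ∪ {clear(b), clear(d), inpos(a,a), linked(b), linked(d), ready(a,a)}  (13 atoms)
goal ⊆ F1  ⇒  h_max = 1

1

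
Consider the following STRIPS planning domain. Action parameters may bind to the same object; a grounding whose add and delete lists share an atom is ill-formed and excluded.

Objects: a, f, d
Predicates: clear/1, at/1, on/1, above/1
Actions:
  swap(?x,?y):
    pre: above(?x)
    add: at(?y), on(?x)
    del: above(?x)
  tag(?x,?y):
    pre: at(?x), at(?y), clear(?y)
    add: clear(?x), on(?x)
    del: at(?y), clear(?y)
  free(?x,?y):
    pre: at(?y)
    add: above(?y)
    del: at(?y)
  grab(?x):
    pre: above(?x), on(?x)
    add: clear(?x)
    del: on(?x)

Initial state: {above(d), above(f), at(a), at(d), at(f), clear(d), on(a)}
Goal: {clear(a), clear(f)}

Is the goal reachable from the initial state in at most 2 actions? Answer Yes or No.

No

1. tag(f,d)  →  {above(d), above(f), at(a), at(f), clear(f), on(a), on(f)}
2. tag(a,f)  →  {above(d), above(f), at(a), clear(a), on(a), on(f)}
3. grab(f)  →  {above(d), above(f), at(a), clear(a), clear(f), on(a)}
optimal plan length = 3; 3 > 2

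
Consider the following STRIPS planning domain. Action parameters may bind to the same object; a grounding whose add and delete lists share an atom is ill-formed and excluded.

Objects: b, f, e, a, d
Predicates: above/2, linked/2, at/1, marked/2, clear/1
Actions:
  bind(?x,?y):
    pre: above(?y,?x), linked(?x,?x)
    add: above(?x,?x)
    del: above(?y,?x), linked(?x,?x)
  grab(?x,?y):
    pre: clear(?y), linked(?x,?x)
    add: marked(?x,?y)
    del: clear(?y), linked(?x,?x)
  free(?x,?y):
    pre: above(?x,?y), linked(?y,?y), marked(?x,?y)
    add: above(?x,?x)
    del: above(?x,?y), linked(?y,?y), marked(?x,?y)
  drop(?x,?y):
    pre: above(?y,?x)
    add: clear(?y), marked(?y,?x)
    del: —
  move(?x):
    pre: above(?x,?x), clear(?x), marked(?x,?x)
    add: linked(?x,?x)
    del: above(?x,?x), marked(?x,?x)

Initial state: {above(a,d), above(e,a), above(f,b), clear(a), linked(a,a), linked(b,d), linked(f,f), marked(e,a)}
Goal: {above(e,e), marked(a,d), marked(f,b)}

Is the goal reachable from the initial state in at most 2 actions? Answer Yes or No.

1. free(e,a)  →  {above(a,d), above(e,e), above(f,b), clear(a), linked(b,d), linked(f,f)}
2. drop(b,f)  →  {above(a,d), above(e,e), above(f,b), clear(a), clear(f), linked(b,d), linked(f,f), marked(f,b)}
3. drop(d,a)  →  {above(a,d), above(e,e), above(f,b), clear(a), clear(f), linked(b,d), linked(f,f), marked(a,d), marked(f,b)}
optimal plan length = 3; 3 > 2

No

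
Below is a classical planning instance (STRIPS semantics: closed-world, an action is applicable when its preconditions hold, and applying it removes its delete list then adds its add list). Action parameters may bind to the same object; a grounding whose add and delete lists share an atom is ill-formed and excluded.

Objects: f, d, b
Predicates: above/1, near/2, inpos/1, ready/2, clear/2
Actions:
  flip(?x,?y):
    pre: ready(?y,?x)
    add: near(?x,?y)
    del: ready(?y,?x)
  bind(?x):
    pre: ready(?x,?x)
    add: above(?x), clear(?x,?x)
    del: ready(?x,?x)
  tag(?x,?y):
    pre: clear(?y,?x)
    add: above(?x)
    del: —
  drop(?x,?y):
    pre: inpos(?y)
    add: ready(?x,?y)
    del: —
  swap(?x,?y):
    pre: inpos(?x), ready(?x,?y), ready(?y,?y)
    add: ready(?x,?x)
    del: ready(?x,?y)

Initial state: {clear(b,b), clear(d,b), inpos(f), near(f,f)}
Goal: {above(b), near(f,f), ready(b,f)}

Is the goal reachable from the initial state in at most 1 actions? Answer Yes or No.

1. tag(b,d)  →  {above(b), clear(b,b), clear(d,b), inpos(f), near(f,f)}
2. drop(b,f)  →  {above(b), clear(b,b), clear(d,b), inpos(f), near(f,f), ready(b,f)}
optimal plan length = 2; 2 > 1

No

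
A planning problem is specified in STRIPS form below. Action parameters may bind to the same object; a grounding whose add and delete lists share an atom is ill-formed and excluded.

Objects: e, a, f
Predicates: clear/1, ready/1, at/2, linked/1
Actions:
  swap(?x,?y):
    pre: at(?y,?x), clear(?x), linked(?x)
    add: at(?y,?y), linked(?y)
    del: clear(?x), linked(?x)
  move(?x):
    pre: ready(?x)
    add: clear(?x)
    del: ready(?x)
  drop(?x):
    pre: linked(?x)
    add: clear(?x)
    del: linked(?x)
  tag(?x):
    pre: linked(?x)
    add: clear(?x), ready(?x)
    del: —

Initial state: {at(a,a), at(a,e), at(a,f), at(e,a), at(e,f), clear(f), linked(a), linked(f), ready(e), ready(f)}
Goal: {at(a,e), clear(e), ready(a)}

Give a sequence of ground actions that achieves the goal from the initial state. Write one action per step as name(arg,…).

1. move(e)  →  {at(a,a), at(a,e), at(a,f), at(e,a), at(e,f), clear(e), clear(f), linked(a), linked(f), ready(f)}
2. tag(a)  →  {at(a,a), at(a,e), at(a,f), at(e,a), at(e,f), clear(a), clear(e), clear(f), linked(a), linked(f), ready(a), ready(f)}

move(e); tag(a)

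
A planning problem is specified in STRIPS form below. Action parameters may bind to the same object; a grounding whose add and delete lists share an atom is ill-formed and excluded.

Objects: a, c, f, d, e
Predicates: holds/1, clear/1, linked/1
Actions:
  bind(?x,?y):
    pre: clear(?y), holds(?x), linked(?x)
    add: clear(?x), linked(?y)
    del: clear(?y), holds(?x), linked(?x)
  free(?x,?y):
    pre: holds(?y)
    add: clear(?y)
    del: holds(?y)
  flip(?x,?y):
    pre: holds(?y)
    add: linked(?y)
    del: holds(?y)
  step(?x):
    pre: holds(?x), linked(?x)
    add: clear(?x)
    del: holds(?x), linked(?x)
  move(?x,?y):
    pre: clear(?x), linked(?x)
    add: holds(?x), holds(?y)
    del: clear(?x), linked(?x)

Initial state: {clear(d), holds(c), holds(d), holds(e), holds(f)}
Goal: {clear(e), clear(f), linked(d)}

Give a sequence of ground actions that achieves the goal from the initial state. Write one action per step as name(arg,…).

free(a,f); free(a,e); flip(a,d)

1. free(a,f)  →  {clear(d), clear(f), holds(c), holds(d), holds(e)}
2. free(a,e)  →  {clear(d), clear(e), clear(f), holds(c), holds(d)}
3. flip(a,d)  →  {clear(d), clear(e), clear(f), holds(c), linked(d)}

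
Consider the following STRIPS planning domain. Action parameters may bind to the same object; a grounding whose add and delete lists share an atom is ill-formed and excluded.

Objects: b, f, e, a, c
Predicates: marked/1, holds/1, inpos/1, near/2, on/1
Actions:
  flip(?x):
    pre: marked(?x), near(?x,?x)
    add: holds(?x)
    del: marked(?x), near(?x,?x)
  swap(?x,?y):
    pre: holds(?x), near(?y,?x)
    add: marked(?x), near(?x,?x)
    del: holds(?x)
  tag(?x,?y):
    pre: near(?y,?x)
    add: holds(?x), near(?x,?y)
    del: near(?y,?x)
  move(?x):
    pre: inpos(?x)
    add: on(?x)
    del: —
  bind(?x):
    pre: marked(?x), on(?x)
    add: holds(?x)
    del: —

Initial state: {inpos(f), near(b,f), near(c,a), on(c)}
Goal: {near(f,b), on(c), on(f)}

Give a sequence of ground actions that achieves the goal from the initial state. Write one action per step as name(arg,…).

1. tag(f,b)  →  {holds(f), inpos(f), near(c,a), near(f,b), on(c)}
2. move(f)  →  {holds(f), inpos(f), near(c,a), near(f,b), on(c), on(f)}

tag(f,b); move(f)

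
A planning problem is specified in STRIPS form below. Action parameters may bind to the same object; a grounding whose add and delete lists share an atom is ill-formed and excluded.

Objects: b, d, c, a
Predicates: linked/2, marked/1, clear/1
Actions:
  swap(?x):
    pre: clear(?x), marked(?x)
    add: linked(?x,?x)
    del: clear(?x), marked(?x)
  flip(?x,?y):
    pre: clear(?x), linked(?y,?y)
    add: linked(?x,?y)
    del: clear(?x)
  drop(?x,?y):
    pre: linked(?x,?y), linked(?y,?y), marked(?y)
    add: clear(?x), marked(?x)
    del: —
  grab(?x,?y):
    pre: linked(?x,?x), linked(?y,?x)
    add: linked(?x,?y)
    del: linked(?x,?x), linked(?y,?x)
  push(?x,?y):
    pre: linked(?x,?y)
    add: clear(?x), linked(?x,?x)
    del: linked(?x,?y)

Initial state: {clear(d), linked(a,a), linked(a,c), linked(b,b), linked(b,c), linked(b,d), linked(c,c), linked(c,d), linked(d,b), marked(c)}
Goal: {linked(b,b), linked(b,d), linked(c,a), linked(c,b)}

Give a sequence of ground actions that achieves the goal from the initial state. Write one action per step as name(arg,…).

1. drop(c,c)  →  {clear(c), clear(d), linked(a,a), linked(a,c), linked(b,b), linked(b,c), linked(b,d), linked(c,c), linked(c,d), linked(d,b), marked(c)}
2. flip(c,b)  →  {clear(d), linked(a,a), linked(a,c), linked(b,b), linked(b,c), linked(b,d), linked(c,b), linked(c,c), linked(c,d), linked(d,b), marked(c)}
3. grab(c,a)  →  {clear(d), linked(a,a), linked(b,b), linked(b,c), linked(b,d), linked(c,a), linked(c,b), linked(c,d), linked(d,b), marked(c)}

drop(c,c); flip(c,b); grab(c,a)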